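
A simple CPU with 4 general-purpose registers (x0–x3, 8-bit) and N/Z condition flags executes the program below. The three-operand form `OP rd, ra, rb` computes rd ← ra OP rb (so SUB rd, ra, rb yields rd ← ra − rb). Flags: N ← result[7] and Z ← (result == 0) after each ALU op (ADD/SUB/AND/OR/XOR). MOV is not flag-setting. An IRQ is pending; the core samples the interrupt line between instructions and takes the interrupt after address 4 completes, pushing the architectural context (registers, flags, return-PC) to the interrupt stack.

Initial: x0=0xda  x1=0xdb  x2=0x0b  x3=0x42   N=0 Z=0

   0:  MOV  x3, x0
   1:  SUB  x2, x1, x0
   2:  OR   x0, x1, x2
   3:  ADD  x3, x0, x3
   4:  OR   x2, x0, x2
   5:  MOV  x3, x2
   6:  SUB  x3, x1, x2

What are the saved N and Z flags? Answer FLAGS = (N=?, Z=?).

after  0: x0=0xda x1=0xdb x2=0x0b x3=0xda  N=0 Z=0
after  1: x0=0xda x1=0xdb x2=0x01 x3=0xda  N=0 Z=0
after  2: x0=0xdb x1=0xdb x2=0x01 x3=0xda  N=1 Z=0
after  3: x0=0xdb x1=0xdb x2=0x01 x3=0xb5  N=1 Z=0
after  4: x0=0xdb x1=0xdb x2=0xdb x3=0xb5  N=1 Z=0
-- IRQ taken; context saved, return-PC = 5 --

FLAGS = (N=1, Z=0)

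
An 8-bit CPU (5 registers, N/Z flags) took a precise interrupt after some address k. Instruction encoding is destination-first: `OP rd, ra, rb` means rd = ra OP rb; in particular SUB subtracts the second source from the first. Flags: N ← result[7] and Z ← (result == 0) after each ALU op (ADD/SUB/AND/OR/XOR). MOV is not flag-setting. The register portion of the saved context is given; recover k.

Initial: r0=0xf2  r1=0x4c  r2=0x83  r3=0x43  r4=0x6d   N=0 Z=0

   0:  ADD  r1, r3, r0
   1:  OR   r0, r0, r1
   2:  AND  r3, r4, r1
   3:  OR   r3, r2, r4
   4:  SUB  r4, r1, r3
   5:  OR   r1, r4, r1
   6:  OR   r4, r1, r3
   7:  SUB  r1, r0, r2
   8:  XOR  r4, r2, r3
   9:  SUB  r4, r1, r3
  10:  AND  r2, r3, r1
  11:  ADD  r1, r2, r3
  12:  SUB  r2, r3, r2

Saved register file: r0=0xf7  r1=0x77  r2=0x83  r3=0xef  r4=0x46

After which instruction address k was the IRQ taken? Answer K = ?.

K = 5

after  0: r0=0xf2 r1=0x35 r2=0x83 r3=0x43 r4=0x6d  N=0 Z=0
after  1: r0=0xf7 r1=0x35 r2=0x83 r3=0x43 r4=0x6d  N=1 Z=0
after  2: r0=0xf7 r1=0x35 r2=0x83 r3=0x25 r4=0x6d  N=0 Z=0
after  3: r0=0xf7 r1=0x35 r2=0x83 r3=0xef r4=0x6d  N=1 Z=0
after  4: r0=0xf7 r1=0x35 r2=0x83 r3=0xef r4=0x46  N=0 Z=0
after  5: r0=0xf7 r1=0x77 r2=0x83 r3=0xef r4=0x46  N=0 Z=0
-- IRQ taken; context saved, return-PC = 6 --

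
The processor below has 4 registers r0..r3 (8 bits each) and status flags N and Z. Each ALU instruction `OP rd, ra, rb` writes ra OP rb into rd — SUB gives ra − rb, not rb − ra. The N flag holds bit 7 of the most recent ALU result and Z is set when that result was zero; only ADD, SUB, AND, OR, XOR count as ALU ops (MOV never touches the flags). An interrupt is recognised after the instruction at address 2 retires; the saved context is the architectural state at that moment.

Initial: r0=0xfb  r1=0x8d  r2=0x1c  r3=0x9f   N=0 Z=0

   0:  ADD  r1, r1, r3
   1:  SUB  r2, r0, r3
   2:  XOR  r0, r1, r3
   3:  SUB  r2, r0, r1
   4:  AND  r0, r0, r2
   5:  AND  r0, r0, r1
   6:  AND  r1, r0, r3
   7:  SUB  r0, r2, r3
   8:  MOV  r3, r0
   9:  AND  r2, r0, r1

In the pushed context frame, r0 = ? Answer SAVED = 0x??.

SAVED = 0xb3

after  0: r0=0xfb r1=0x2c r2=0x1c r3=0x9f  N=0 Z=0
after  1: r0=0xfb r1=0x2c r2=0x5c r3=0x9f  N=0 Z=0
after  2: r0=0xb3 r1=0x2c r2=0x5c r3=0x9f  N=1 Z=0
-- IRQ taken; context saved, return-PC = 3 --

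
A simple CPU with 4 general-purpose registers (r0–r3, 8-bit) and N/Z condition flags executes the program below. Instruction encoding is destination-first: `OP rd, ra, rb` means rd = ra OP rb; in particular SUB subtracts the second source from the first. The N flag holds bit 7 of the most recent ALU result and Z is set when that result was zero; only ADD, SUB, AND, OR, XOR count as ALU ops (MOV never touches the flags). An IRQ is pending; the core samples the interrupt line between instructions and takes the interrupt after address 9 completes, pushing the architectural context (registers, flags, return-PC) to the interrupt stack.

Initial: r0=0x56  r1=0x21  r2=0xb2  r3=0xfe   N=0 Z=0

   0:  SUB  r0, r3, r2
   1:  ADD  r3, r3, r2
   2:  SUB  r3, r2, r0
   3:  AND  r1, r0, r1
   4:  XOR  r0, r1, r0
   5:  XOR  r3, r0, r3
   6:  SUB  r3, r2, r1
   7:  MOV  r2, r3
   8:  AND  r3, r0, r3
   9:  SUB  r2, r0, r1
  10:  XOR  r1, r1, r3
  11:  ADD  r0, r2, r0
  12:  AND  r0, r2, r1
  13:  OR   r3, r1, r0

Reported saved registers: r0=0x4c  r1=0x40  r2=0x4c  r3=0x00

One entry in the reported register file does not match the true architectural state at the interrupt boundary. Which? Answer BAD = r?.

after  0: r0=0x4c r1=0x21 r2=0xb2 r3=0xfe  N=0 Z=0
after  1: r0=0x4c r1=0x21 r2=0xb2 r3=0xb0  N=1 Z=0
after  2: r0=0x4c r1=0x21 r2=0xb2 r3=0x66  N=0 Z=0
after  3: r0=0x4c r1=0x00 r2=0xb2 r3=0x66  N=0 Z=1
after  4: r0=0x4c r1=0x00 r2=0xb2 r3=0x66  N=0 Z=0
after  5: r0=0x4c r1=0x00 r2=0xb2 r3=0x2a  N=0 Z=0
after  6: r0=0x4c r1=0x00 r2=0xb2 r3=0xb2  N=1 Z=0
after  7: r0=0x4c r1=0x00 r2=0xb2 r3=0xb2  N=1 Z=0
after  8: r0=0x4c r1=0x00 r2=0xb2 r3=0x00  N=0 Z=1
after  9: r0=0x4c r1=0x00 r2=0x4c r3=0x00  N=0 Z=0
-- IRQ taken; context saved, return-PC = 10 --
mismatch: r1: reported 0x40 vs actual 0x00

BAD = r1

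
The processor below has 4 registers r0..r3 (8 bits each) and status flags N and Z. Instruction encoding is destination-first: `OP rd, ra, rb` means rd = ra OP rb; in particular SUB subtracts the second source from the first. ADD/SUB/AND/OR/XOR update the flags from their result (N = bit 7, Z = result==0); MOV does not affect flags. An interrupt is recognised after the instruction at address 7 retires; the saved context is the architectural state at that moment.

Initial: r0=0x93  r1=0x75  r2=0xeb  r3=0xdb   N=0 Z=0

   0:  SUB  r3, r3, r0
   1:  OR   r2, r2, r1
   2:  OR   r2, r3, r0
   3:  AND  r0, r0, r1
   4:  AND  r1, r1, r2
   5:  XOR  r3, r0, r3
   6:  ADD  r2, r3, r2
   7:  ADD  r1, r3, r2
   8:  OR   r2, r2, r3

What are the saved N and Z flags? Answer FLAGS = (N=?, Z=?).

after  0: r0=0x93 r1=0x75 r2=0xeb r3=0x48  N=0 Z=0
after  1: r0=0x93 r1=0x75 r2=0xff r3=0x48  N=1 Z=0
after  2: r0=0x93 r1=0x75 r2=0xdb r3=0x48  N=1 Z=0
after  3: r0=0x11 r1=0x75 r2=0xdb r3=0x48  N=0 Z=0
after  4: r0=0x11 r1=0x51 r2=0xdb r3=0x48  N=0 Z=0
after  5: r0=0x11 r1=0x51 r2=0xdb r3=0x59  N=0 Z=0
after  6: r0=0x11 r1=0x51 r2=0x34 r3=0x59  N=0 Z=0
after  7: r0=0x11 r1=0x8d r2=0x34 r3=0x59  N=1 Z=0
-- IRQ taken; context saved, return-PC = 8 --

FLAGS = (N=1, Z=0)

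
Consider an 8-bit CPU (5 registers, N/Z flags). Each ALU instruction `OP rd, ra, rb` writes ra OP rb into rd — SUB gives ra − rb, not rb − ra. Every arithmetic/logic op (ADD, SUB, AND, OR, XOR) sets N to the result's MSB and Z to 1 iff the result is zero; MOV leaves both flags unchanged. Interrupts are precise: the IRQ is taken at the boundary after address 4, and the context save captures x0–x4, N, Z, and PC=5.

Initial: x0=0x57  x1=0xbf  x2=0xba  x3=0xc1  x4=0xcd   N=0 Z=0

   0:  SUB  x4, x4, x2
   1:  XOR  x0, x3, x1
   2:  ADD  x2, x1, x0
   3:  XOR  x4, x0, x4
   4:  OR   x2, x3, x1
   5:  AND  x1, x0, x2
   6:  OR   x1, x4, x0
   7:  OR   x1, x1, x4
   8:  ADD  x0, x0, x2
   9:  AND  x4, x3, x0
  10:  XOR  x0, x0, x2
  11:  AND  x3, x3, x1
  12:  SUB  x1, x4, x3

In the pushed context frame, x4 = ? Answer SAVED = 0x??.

SAVED = 0x6d

after  0: x0=0x57 x1=0xbf x2=0xba x3=0xc1 x4=0x13  N=0 Z=0
after  1: x0=0x7e x1=0xbf x2=0xba x3=0xc1 x4=0x13  N=0 Z=0
after  2: x0=0x7e x1=0xbf x2=0x3d x3=0xc1 x4=0x13  N=0 Z=0
after  3: x0=0x7e x1=0xbf x2=0x3d x3=0xc1 x4=0x6d  N=0 Z=0
after  4: x0=0x7e x1=0xbf x2=0xff x3=0xc1 x4=0x6d  N=1 Z=0
-- IRQ taken; context saved, return-PC = 5 --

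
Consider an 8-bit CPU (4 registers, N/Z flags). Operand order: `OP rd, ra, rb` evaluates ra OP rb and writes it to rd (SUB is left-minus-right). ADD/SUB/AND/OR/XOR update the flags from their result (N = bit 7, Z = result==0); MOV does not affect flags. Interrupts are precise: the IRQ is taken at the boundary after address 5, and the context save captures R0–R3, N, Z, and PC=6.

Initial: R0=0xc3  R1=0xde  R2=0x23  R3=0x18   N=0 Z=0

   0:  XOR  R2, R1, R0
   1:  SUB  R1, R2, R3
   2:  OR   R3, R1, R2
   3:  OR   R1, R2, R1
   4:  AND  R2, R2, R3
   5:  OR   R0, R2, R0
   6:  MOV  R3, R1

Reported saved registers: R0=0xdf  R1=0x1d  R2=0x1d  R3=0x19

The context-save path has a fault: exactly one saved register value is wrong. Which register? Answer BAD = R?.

after  0: R0=0xc3 R1=0xde R2=0x1d R3=0x18  N=0 Z=0
after  1: R0=0xc3 R1=0x05 R2=0x1d R3=0x18  N=0 Z=0
after  2: R0=0xc3 R1=0x05 R2=0x1d R3=0x1d  N=0 Z=0
after  3: R0=0xc3 R1=0x1d R2=0x1d R3=0x1d  N=0 Z=0
after  4: R0=0xc3 R1=0x1d R2=0x1d R3=0x1d  N=0 Z=0
after  5: R0=0xdf R1=0x1d R2=0x1d R3=0x1d  N=1 Z=0
-- IRQ taken; context saved, return-PC = 6 --
mismatch: R3: reported 0x19 vs actual 0x1d

BAD = R3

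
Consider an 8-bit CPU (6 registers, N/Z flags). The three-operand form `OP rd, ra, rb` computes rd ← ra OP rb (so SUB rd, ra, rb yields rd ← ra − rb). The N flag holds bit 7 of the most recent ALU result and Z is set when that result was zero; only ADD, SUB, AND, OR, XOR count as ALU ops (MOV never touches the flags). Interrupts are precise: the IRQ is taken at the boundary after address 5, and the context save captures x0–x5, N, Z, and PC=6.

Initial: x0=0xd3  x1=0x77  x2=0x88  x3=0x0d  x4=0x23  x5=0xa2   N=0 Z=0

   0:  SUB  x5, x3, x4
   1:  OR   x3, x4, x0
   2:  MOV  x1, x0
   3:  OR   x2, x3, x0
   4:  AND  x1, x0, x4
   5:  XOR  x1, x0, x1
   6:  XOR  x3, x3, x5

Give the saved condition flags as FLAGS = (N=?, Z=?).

after  0: x0=0xd3 x1=0x77 x2=0x88 x3=0x0d x4=0x23 x5=0xea  N=1 Z=0
after  1: x0=0xd3 x1=0x77 x2=0x88 x3=0xf3 x4=0x23 x5=0xea  N=1 Z=0
after  2: x0=0xd3 x1=0xd3 x2=0x88 x3=0xf3 x4=0x23 x5=0xea  N=1 Z=0
after  3: x0=0xd3 x1=0xd3 x2=0xf3 x3=0xf3 x4=0x23 x5=0xea  N=1 Z=0
after  4: x0=0xd3 x1=0x03 x2=0xf3 x3=0xf3 x4=0x23 x5=0xea  N=0 Z=0
after  5: x0=0xd3 x1=0xd0 x2=0xf3 x3=0xf3 x4=0x23 x5=0xea  N=1 Z=0
-- IRQ taken; context saved, return-PC = 6 --

FLAGS = (N=1, Z=0)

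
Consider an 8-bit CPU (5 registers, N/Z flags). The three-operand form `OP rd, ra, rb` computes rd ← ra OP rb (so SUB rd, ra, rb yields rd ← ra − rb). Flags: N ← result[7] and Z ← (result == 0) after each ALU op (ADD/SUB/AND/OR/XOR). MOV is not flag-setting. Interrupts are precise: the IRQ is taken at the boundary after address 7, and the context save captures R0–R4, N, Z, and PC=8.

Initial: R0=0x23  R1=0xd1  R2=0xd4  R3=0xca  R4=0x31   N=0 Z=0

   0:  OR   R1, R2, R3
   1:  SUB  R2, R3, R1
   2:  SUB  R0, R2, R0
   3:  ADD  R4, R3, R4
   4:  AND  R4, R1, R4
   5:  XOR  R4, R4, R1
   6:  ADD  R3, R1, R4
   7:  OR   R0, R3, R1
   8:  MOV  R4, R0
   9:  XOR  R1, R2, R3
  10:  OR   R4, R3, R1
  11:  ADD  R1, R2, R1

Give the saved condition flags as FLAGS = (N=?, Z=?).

after  0: R0=0x23 R1=0xde R2=0xd4 R3=0xca R4=0x31  N=1 Z=0
after  1: R0=0x23 R1=0xde R2=0xec R3=0xca R4=0x31  N=1 Z=0
after  2: R0=0xc9 R1=0xde R2=0xec R3=0xca R4=0x31  N=1 Z=0
after  3: R0=0xc9 R1=0xde R2=0xec R3=0xca R4=0xfb  N=1 Z=0
after  4: R0=0xc9 R1=0xde R2=0xec R3=0xca R4=0xda  N=1 Z=0
after  5: R0=0xc9 R1=0xde R2=0xec R3=0xca R4=0x04  N=0 Z=0
after  6: R0=0xc9 R1=0xde R2=0xec R3=0xe2 R4=0x04  N=1 Z=0
after  7: R0=0xfe R1=0xde R2=0xec R3=0xe2 R4=0x04  N=1 Z=0
-- IRQ taken; context saved, return-PC = 8 --

FLAGS = (N=1, Z=0)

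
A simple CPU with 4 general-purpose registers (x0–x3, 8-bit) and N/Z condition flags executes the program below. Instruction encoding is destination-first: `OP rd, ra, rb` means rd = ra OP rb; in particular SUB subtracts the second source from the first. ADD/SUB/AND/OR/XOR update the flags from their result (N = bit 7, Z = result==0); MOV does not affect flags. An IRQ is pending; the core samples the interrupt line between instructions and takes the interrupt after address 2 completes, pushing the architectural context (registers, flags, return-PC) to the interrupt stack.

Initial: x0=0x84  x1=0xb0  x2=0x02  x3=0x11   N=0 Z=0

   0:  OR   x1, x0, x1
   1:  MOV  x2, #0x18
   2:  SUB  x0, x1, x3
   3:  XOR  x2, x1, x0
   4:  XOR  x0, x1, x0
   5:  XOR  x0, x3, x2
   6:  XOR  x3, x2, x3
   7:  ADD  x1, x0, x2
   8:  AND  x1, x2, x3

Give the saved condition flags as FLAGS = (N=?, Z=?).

FLAGS = (N=1, Z=0)

after  0: x0=0x84 x1=0xb4 x2=0x02 x3=0x11  N=1 Z=0
after  1: x0=0x84 x1=0xb4 x2=0x18 x3=0x11  N=1 Z=0
after  2: x0=0xa3 x1=0xb4 x2=0x18 x3=0x11  N=1 Z=0
-- IRQ taken; context saved, return-PC = 3 --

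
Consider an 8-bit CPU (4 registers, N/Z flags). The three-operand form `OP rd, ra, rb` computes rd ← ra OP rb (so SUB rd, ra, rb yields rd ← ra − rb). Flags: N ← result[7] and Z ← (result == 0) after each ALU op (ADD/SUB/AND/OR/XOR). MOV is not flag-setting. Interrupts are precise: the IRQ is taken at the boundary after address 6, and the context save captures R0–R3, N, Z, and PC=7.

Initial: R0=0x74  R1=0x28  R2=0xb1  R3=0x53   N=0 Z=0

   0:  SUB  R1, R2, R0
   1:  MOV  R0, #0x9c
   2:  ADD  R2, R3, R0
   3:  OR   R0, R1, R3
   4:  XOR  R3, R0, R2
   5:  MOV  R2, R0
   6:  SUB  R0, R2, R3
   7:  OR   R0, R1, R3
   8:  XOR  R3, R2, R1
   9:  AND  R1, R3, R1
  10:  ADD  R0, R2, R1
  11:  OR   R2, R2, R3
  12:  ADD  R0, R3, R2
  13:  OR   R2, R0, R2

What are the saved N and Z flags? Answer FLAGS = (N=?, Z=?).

after  0: R0=0x74 R1=0x3d R2=0xb1 R3=0x53  N=0 Z=0
after  1: R0=0x9c R1=0x3d R2=0xb1 R3=0x53  N=0 Z=0
after  2: R0=0x9c R1=0x3d R2=0xef R3=0x53  N=1 Z=0
after  3: R0=0x7f R1=0x3d R2=0xef R3=0x53  N=0 Z=0
after  4: R0=0x7f R1=0x3d R2=0xef R3=0x90  N=1 Z=0
after  5: R0=0x7f R1=0x3d R2=0x7f R3=0x90  N=1 Z=0
after  6: R0=0xef R1=0x3d R2=0x7f R3=0x90  N=1 Z=0
-- IRQ taken; context saved, return-PC = 7 --

FLAGS = (N=1, Z=0)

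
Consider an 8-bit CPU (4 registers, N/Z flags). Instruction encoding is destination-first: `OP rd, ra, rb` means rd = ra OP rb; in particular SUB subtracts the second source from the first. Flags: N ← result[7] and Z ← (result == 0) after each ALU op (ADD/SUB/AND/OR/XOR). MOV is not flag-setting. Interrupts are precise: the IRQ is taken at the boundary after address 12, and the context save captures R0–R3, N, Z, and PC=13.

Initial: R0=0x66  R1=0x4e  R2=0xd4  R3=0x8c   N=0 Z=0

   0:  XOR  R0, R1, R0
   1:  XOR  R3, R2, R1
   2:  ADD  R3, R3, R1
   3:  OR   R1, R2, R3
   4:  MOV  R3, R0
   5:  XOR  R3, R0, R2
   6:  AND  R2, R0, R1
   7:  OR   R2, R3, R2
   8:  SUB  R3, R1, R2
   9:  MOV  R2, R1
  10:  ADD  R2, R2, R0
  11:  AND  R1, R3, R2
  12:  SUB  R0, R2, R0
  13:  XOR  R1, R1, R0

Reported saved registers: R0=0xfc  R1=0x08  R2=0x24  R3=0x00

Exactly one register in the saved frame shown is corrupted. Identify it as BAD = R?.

after  0: R0=0x28 R1=0x4e R2=0xd4 R3=0x8c  N=0 Z=0
after  1: R0=0x28 R1=0x4e R2=0xd4 R3=0x9a  N=1 Z=0
after  2: R0=0x28 R1=0x4e R2=0xd4 R3=0xe8  N=1 Z=0
after  3: R0=0x28 R1=0xfc R2=0xd4 R3=0xe8  N=1 Z=0
after  4: R0=0x28 R1=0xfc R2=0xd4 R3=0x28  N=1 Z=0
after  5: R0=0x28 R1=0xfc R2=0xd4 R3=0xfc  N=1 Z=0
after  6: R0=0x28 R1=0xfc R2=0x28 R3=0xfc  N=0 Z=0
after  7: R0=0x28 R1=0xfc R2=0xfc R3=0xfc  N=1 Z=0
after  8: R0=0x28 R1=0xfc R2=0xfc R3=0x00  N=0 Z=1
after  9: R0=0x28 R1=0xfc R2=0xfc R3=0x00  N=0 Z=1
after 10: R0=0x28 R1=0xfc R2=0x24 R3=0x00  N=0 Z=0
after 11: R0=0x28 R1=0x00 R2=0x24 R3=0x00  N=0 Z=1
after 12: R0=0xfc R1=0x00 R2=0x24 R3=0x00  N=1 Z=0
-- IRQ taken; context saved, return-PC = 13 --
mismatch: R1: reported 0x08 vs actual 0x00

BAD = R1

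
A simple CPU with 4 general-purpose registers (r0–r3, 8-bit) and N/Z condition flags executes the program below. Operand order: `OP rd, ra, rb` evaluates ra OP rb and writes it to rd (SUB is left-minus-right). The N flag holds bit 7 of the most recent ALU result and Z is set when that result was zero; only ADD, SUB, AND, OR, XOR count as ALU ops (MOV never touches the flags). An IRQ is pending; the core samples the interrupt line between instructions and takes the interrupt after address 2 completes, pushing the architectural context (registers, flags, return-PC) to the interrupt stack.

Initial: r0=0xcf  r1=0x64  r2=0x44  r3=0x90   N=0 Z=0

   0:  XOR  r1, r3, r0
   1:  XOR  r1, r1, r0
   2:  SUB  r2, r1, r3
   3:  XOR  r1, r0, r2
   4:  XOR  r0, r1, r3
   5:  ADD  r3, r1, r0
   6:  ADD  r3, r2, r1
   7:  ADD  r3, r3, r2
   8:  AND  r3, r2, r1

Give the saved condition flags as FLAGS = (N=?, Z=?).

after  0: r0=0xcf r1=0x5f r2=0x44 r3=0x90  N=0 Z=0
after  1: r0=0xcf r1=0x90 r2=0x44 r3=0x90  N=1 Z=0
after  2: r0=0xcf r1=0x90 r2=0x00 r3=0x90  N=0 Z=1
-- IRQ taken; context saved, return-PC = 3 --

FLAGS = (N=0, Z=1)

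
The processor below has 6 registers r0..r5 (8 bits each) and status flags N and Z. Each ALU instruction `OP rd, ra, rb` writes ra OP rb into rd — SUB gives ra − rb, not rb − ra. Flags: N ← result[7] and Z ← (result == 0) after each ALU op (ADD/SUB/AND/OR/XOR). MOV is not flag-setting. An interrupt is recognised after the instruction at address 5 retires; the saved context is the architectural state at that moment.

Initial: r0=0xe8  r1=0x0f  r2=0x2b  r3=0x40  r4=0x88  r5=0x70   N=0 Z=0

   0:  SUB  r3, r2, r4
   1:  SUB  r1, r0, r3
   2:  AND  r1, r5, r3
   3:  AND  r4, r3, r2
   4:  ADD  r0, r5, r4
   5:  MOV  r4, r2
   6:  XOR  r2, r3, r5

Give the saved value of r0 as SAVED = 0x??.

SAVED = 0x93

after  0: r0=0xe8 r1=0x0f r2=0x2b r3=0xa3 r4=0x88 r5=0x70  N=1 Z=0
after  1: r0=0xe8 r1=0x45 r2=0x2b r3=0xa3 r4=0x88 r5=0x70  N=0 Z=0
after  2: r0=0xe8 r1=0x20 r2=0x2b r3=0xa3 r4=0x88 r5=0x70  N=0 Z=0
after  3: r0=0xe8 r1=0x20 r2=0x2b r3=0xa3 r4=0x23 r5=0x70  N=0 Z=0
after  4: r0=0x93 r1=0x20 r2=0x2b r3=0xa3 r4=0x23 r5=0x70  N=1 Z=0
after  5: r0=0x93 r1=0x20 r2=0x2b r3=0xa3 r4=0x2b r5=0x70  N=1 Z=0
-- IRQ taken; context saved, return-PC = 6 --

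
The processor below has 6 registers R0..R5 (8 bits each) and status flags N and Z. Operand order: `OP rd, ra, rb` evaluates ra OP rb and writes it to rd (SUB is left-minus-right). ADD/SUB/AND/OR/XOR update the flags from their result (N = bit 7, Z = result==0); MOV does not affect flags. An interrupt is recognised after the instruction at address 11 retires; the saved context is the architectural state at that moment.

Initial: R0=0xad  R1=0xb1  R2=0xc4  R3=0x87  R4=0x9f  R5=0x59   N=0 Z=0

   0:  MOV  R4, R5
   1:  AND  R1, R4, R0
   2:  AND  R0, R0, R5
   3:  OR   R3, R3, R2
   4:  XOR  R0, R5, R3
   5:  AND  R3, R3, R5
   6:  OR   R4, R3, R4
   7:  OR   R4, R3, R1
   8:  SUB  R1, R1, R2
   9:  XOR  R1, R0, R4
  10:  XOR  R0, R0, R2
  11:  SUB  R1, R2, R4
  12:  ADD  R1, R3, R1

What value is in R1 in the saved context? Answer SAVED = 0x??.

after  0: R0=0xad R1=0xb1 R2=0xc4 R3=0x87 R4=0x59 R5=0x59  N=0 Z=0
after  1: R0=0xad R1=0x09 R2=0xc4 R3=0x87 R4=0x59 R5=0x59  N=0 Z=0
after  2: R0=0x09 R1=0x09 R2=0xc4 R3=0x87 R4=0x59 R5=0x59  N=0 Z=0
after  3: R0=0x09 R1=0x09 R2=0xc4 R3=0xc7 R4=0x59 R5=0x59  N=1 Z=0
after  4: R0=0x9e R1=0x09 R2=0xc4 R3=0xc7 R4=0x59 R5=0x59  N=1 Z=0
after  5: R0=0x9e R1=0x09 R2=0xc4 R3=0x41 R4=0x59 R5=0x59  N=0 Z=0
after  6: R0=0x9e R1=0x09 R2=0xc4 R3=0x41 R4=0x59 R5=0x59  N=0 Z=0
after  7: R0=0x9e R1=0x09 R2=0xc4 R3=0x41 R4=0x49 R5=0x59  N=0 Z=0
after  8: R0=0x9e R1=0x45 R2=0xc4 R3=0x41 R4=0x49 R5=0x59  N=0 Z=0
after  9: R0=0x9e R1=0xd7 R2=0xc4 R3=0x41 R4=0x49 R5=0x59  N=1 Z=0
after 10: R0=0x5a R1=0xd7 R2=0xc4 R3=0x41 R4=0x49 R5=0x59  N=0 Z=0
after 11: R0=0x5a R1=0x7b R2=0xc4 R3=0x41 R4=0x49 R5=0x59  N=0 Z=0
-- IRQ taken; context saved, return-PC = 12 --

SAVED = 0x7b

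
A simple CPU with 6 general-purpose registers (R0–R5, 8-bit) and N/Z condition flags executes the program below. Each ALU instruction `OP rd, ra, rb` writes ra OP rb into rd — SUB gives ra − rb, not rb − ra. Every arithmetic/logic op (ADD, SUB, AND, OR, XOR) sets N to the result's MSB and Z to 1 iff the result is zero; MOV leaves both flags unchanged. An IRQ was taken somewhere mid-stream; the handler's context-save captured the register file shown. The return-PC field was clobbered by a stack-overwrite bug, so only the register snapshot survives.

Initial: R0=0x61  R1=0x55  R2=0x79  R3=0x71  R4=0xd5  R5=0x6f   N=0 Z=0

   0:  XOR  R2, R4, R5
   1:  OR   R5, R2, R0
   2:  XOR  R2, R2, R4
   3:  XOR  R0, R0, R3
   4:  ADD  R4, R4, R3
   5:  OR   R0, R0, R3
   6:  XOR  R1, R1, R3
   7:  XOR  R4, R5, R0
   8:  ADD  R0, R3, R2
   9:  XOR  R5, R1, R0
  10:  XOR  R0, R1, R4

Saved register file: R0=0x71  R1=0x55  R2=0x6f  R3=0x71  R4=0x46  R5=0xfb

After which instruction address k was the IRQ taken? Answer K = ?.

after  0: R0=0x61 R1=0x55 R2=0xba R3=0x71 R4=0xd5 R5=0x6f  N=1 Z=0
after  1: R0=0x61 R1=0x55 R2=0xba R3=0x71 R4=0xd5 R5=0xfb  N=1 Z=0
after  2: R0=0x61 R1=0x55 R2=0x6f R3=0x71 R4=0xd5 R5=0xfb  N=0 Z=0
after  3: R0=0x10 R1=0x55 R2=0x6f R3=0x71 R4=0xd5 R5=0xfb  N=0 Z=0
after  4: R0=0x10 R1=0x55 R2=0x6f R3=0x71 R4=0x46 R5=0xfb  N=0 Z=0
after  5: R0=0x71 R1=0x55 R2=0x6f R3=0x71 R4=0x46 R5=0xfb  N=0 Z=0
-- IRQ taken; context saved, return-PC = 6 --

K = 5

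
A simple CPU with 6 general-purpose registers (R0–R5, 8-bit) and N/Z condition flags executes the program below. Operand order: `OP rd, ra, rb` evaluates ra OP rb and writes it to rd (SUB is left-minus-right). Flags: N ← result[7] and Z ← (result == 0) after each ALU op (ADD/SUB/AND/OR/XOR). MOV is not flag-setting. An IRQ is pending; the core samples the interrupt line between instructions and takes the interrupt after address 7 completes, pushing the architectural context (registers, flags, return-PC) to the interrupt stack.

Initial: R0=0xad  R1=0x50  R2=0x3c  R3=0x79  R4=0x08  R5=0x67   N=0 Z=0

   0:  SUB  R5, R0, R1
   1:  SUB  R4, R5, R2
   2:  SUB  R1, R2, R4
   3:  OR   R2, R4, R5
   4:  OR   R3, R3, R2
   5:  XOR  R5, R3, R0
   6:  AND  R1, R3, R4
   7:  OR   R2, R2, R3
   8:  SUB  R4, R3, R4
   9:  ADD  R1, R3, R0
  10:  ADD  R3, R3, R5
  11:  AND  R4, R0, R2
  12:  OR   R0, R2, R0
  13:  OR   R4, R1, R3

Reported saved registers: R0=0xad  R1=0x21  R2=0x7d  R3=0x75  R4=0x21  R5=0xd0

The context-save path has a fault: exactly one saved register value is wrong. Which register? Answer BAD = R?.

BAD = R3

after  0: R0=0xad R1=0x50 R2=0x3c R3=0x79 R4=0x08 R5=0x5d  N=0 Z=0
after  1: R0=0xad R1=0x50 R2=0x3c R3=0x79 R4=0x21 R5=0x5d  N=0 Z=0
after  2: R0=0xad R1=0x1b R2=0x3c R3=0x79 R4=0x21 R5=0x5d  N=0 Z=0
after  3: R0=0xad R1=0x1b R2=0x7d R3=0x79 R4=0x21 R5=0x5d  N=0 Z=0
after  4: R0=0xad R1=0x1b R2=0x7d R3=0x7d R4=0x21 R5=0x5d  N=0 Z=0
after  5: R0=0xad R1=0x1b R2=0x7d R3=0x7d R4=0x21 R5=0xd0  N=1 Z=0
after  6: R0=0xad R1=0x21 R2=0x7d R3=0x7d R4=0x21 R5=0xd0  N=0 Z=0
after  7: R0=0xad R1=0x21 R2=0x7d R3=0x7d R4=0x21 R5=0xd0  N=0 Z=0
-- IRQ taken; context saved, return-PC = 8 --
mismatch: R3: reported 0x75 vs actual 0x7d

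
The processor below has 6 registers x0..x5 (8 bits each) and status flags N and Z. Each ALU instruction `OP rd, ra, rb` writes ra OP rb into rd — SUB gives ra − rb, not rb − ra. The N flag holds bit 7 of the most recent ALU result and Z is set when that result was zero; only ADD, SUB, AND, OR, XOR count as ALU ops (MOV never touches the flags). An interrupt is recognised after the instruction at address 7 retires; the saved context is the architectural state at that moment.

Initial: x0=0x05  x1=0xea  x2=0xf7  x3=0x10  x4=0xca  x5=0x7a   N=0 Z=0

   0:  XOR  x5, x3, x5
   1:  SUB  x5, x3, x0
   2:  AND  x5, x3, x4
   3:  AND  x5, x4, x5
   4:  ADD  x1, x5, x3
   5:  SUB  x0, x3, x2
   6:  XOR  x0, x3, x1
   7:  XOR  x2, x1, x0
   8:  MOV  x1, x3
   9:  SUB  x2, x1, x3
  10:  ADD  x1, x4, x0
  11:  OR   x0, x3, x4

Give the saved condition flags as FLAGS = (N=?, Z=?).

after  0: x0=0x05 x1=0xea x2=0xf7 x3=0x10 x4=0xca x5=0x6a  N=0 Z=0
after  1: x0=0x05 x1=0xea x2=0xf7 x3=0x10 x4=0xca x5=0x0b  N=0 Z=0
after  2: x0=0x05 x1=0xea x2=0xf7 x3=0x10 x4=0xca x5=0x00  N=0 Z=1
after  3: x0=0x05 x1=0xea x2=0xf7 x3=0x10 x4=0xca x5=0x00  N=0 Z=1
after  4: x0=0x05 x1=0x10 x2=0xf7 x3=0x10 x4=0xca x5=0x00  N=0 Z=0
after  5: x0=0x19 x1=0x10 x2=0xf7 x3=0x10 x4=0xca x5=0x00  N=0 Z=0
after  6: x0=0x00 x1=0x10 x2=0xf7 x3=0x10 x4=0xca x5=0x00  N=0 Z=1
after  7: x0=0x00 x1=0x10 x2=0x10 x3=0x10 x4=0xca x5=0x00  N=0 Z=0
-- IRQ taken; context saved, return-PC = 8 --

FLAGS = (N=0, Z=0)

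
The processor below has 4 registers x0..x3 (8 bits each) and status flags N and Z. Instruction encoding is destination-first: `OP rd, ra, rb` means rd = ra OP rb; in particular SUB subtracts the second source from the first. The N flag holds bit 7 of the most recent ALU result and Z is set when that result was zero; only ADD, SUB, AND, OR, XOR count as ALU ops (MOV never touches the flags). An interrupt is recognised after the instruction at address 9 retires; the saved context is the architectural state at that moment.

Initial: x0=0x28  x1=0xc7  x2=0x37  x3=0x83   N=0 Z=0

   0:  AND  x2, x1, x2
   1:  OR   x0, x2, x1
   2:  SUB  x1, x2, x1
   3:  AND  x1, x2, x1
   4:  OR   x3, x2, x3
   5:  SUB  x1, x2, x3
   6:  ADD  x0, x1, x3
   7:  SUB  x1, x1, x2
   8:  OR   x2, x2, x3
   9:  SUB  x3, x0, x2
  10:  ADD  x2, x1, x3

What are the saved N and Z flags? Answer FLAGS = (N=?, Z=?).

FLAGS = (N=1, Z=0)

after  0: x0=0x28 x1=0xc7 x2=0x07 x3=0x83  N=0 Z=0
after  1: x0=0xc7 x1=0xc7 x2=0x07 x3=0x83  N=1 Z=0
after  2: x0=0xc7 x1=0x40 x2=0x07 x3=0x83  N=0 Z=0
after  3: x0=0xc7 x1=0x00 x2=0x07 x3=0x83  N=0 Z=1
after  4: x0=0xc7 x1=0x00 x2=0x07 x3=0x87  N=1 Z=0
after  5: x0=0xc7 x1=0x80 x2=0x07 x3=0x87  N=1 Z=0
after  6: x0=0x07 x1=0x80 x2=0x07 x3=0x87  N=0 Z=0
after  7: x0=0x07 x1=0x79 x2=0x07 x3=0x87  N=0 Z=0
after  8: x0=0x07 x1=0x79 x2=0x87 x3=0x87  N=1 Z=0
after  9: x0=0x07 x1=0x79 x2=0x87 x3=0x80  N=1 Z=0
-- IRQ taken; context saved, return-PC = 10 --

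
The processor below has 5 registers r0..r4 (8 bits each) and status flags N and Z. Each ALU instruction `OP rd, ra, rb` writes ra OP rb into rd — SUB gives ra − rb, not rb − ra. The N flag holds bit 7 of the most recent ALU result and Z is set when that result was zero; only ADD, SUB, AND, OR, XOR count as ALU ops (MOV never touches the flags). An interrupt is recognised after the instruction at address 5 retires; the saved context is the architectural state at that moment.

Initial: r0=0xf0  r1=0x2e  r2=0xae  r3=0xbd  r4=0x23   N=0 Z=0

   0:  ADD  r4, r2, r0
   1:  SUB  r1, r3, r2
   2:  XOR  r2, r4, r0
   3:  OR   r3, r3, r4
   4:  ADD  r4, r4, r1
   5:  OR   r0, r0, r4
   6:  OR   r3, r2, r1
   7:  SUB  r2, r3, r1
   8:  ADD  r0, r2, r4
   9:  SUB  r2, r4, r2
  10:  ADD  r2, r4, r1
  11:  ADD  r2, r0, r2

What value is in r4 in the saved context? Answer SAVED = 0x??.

after  0: r0=0xf0 r1=0x2e r2=0xae r3=0xbd r4=0x9e  N=1 Z=0
after  1: r0=0xf0 r1=0x0f r2=0xae r3=0xbd r4=0x9e  N=0 Z=0
after  2: r0=0xf0 r1=0x0f r2=0x6e r3=0xbd r4=0x9e  N=0 Z=0
after  3: r0=0xf0 r1=0x0f r2=0x6e r3=0xbf r4=0x9e  N=1 Z=0
after  4: r0=0xf0 r1=0x0f r2=0x6e r3=0xbf r4=0xad  N=1 Z=0
after  5: r0=0xfd r1=0x0f r2=0x6e r3=0xbf r4=0xad  N=1 Z=0
-- IRQ taken; context saved, return-PC = 6 --

SAVED = 0xad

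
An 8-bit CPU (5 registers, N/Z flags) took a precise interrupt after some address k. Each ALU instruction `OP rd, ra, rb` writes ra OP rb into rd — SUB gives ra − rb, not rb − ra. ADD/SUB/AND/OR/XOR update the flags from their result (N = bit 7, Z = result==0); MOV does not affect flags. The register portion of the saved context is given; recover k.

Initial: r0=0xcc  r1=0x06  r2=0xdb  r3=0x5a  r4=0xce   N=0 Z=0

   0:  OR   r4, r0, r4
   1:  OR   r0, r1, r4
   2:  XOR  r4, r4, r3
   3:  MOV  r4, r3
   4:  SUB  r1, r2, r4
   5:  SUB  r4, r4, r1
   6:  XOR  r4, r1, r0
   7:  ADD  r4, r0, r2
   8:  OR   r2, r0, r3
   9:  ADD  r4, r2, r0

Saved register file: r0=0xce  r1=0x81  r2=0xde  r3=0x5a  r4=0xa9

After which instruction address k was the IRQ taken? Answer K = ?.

K = 8

after  0: r0=0xcc r1=0x06 r2=0xdb r3=0x5a r4=0xce  N=1 Z=0
after  1: r0=0xce r1=0x06 r2=0xdb r3=0x5a r4=0xce  N=1 Z=0
after  2: r0=0xce r1=0x06 r2=0xdb r3=0x5a r4=0x94  N=1 Z=0
after  3: r0=0xce r1=0x06 r2=0xdb r3=0x5a r4=0x5a  N=1 Z=0
after  4: r0=0xce r1=0x81 r2=0xdb r3=0x5a r4=0x5a  N=1 Z=0
after  5: r0=0xce r1=0x81 r2=0xdb r3=0x5a r4=0xd9  N=1 Z=0
after  6: r0=0xce r1=0x81 r2=0xdb r3=0x5a r4=0x4f  N=0 Z=0
after  7: r0=0xce r1=0x81 r2=0xdb r3=0x5a r4=0xa9  N=1 Z=0
after  8: r0=0xce r1=0x81 r2=0xde r3=0x5a r4=0xa9  N=1 Z=0
-- IRQ taken; context saved, return-PC = 9 --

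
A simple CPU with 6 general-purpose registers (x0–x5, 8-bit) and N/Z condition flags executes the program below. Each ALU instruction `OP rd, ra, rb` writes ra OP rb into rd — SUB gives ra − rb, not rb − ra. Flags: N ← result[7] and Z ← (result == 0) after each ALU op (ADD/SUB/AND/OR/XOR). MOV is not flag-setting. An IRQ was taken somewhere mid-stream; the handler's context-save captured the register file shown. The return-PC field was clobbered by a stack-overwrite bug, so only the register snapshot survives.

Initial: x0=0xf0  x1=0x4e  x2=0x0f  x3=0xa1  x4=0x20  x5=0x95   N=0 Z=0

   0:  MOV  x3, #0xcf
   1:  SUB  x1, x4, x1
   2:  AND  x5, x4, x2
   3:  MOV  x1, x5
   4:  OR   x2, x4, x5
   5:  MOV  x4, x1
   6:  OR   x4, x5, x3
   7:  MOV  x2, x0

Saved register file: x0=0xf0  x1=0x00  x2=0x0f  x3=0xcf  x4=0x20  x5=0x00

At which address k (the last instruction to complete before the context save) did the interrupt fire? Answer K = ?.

after  0: x0=0xf0 x1=0x4e x2=0x0f x3=0xcf x4=0x20 x5=0x95  N=0 Z=0
after  1: x0=0xf0 x1=0xd2 x2=0x0f x3=0xcf x4=0x20 x5=0x95  N=1 Z=0
after  2: x0=0xf0 x1=0xd2 x2=0x0f x3=0xcf x4=0x20 x5=0x00  N=0 Z=1
after  3: x0=0xf0 x1=0x00 x2=0x0f x3=0xcf x4=0x20 x5=0x00  N=0 Z=1
-- IRQ taken; context saved, return-PC = 4 --

K = 3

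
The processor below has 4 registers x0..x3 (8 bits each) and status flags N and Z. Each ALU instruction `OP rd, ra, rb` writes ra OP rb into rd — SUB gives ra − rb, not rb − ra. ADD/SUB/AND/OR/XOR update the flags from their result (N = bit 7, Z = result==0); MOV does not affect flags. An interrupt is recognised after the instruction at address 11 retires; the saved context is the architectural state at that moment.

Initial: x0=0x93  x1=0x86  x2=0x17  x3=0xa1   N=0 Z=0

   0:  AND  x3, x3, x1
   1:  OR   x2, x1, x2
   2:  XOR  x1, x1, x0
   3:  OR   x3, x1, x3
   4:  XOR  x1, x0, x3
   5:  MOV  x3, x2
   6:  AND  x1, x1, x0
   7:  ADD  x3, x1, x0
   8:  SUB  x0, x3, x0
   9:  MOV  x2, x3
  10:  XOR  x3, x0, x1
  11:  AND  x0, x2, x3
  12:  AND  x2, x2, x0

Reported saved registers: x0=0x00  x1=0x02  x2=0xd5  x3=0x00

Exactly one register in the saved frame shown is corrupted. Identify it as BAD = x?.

BAD = x2

after  0: x0=0x93 x1=0x86 x2=0x17 x3=0x80  N=1 Z=0
after  1: x0=0x93 x1=0x86 x2=0x97 x3=0x80  N=1 Z=0
after  2: x0=0x93 x1=0x15 x2=0x97 x3=0x80  N=0 Z=0
after  3: x0=0x93 x1=0x15 x2=0x97 x3=0x95  N=1 Z=0
after  4: x0=0x93 x1=0x06 x2=0x97 x3=0x95  N=0 Z=0
after  5: x0=0x93 x1=0x06 x2=0x97 x3=0x97  N=0 Z=0
after  6: x0=0x93 x1=0x02 x2=0x97 x3=0x97  N=0 Z=0
after  7: x0=0x93 x1=0x02 x2=0x97 x3=0x95  N=1 Z=0
after  8: x0=0x02 x1=0x02 x2=0x97 x3=0x95  N=0 Z=0
after  9: x0=0x02 x1=0x02 x2=0x95 x3=0x95  N=0 Z=0
after 10: x0=0x02 x1=0x02 x2=0x95 x3=0x00  N=0 Z=1
after 11: x0=0x00 x1=0x02 x2=0x95 x3=0x00  N=0 Z=1
-- IRQ taken; context saved, return-PC = 12 --
mismatch: x2: reported 0xd5 vs actual 0x95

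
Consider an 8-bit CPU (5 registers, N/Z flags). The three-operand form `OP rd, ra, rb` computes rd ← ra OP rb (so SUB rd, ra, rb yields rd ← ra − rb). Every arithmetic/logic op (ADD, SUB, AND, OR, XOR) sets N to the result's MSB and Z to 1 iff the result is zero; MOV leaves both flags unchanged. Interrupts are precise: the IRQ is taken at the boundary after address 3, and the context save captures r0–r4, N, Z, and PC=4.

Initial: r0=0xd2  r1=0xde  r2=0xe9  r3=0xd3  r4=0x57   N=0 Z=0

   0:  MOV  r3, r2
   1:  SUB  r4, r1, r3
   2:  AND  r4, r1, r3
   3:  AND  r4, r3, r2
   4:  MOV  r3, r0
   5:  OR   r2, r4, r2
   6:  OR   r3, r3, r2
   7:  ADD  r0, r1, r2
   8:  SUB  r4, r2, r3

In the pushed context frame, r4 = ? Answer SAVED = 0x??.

after  0: r0=0xd2 r1=0xde r2=0xe9 r3=0xe9 r4=0x57  N=0 Z=0
after  1: r0=0xd2 r1=0xde r2=0xe9 r3=0xe9 r4=0xf5  N=1 Z=0
after  2: r0=0xd2 r1=0xde r2=0xe9 r3=0xe9 r4=0xc8  N=1 Z=0
after  3: r0=0xd2 r1=0xde r2=0xe9 r3=0xe9 r4=0xe9  N=1 Z=0
-- IRQ taken; context saved, return-PC = 4 --

SAVED = 0xe9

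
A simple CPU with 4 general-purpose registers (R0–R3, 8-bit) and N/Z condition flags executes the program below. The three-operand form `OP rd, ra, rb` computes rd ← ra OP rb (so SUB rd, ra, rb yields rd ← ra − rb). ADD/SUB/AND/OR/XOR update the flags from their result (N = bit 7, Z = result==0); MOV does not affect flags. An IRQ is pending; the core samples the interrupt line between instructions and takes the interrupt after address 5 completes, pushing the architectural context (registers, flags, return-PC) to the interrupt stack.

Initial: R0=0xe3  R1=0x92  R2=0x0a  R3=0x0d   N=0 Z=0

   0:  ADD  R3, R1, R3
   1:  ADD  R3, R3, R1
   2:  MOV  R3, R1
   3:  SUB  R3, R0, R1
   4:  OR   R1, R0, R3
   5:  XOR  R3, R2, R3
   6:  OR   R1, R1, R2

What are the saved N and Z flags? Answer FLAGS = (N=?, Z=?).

after  0: R0=0xe3 R1=0x92 R2=0x0a R3=0x9f  N=1 Z=0
after  1: R0=0xe3 R1=0x92 R2=0x0a R3=0x31  N=0 Z=0
after  2: R0=0xe3 R1=0x92 R2=0x0a R3=0x92  N=0 Z=0
after  3: R0=0xe3 R1=0x92 R2=0x0a R3=0x51  N=0 Z=0
after  4: R0=0xe3 R1=0xf3 R2=0x0a R3=0x51  N=1 Z=0
after  5: R0=0xe3 R1=0xf3 R2=0x0a R3=0x5b  N=0 Z=0
-- IRQ taken; context saved, return-PC = 6 --

FLAGS = (N=0, Z=0)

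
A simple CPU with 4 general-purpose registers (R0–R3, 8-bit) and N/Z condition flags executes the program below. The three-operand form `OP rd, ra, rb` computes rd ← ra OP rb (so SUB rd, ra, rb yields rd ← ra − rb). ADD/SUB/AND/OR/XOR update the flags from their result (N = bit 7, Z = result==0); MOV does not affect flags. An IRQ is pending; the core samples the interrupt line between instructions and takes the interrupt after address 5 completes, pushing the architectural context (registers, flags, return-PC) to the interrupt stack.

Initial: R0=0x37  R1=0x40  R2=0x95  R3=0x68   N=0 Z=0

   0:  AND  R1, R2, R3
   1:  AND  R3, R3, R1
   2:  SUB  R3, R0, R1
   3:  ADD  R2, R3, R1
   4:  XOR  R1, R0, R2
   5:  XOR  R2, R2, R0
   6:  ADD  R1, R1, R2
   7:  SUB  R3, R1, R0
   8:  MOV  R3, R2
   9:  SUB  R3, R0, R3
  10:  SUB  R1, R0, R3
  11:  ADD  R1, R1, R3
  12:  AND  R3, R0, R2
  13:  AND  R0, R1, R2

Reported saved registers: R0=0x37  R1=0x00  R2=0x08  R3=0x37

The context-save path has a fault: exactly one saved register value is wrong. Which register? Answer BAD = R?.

BAD = R2

after  0: R0=0x37 R1=0x00 R2=0x95 R3=0x68  N=0 Z=1
after  1: R0=0x37 R1=0x00 R2=0x95 R3=0x00  N=0 Z=1
after  2: R0=0x37 R1=0x00 R2=0x95 R3=0x37  N=0 Z=0
after  3: R0=0x37 R1=0x00 R2=0x37 R3=0x37  N=0 Z=0
after  4: R0=0x37 R1=0x00 R2=0x37 R3=0x37  N=0 Z=1
after  5: R0=0x37 R1=0x00 R2=0x00 R3=0x37  N=0 Z=1
-- IRQ taken; context saved, return-PC = 6 --
mismatch: R2: reported 0x08 vs actual 0x00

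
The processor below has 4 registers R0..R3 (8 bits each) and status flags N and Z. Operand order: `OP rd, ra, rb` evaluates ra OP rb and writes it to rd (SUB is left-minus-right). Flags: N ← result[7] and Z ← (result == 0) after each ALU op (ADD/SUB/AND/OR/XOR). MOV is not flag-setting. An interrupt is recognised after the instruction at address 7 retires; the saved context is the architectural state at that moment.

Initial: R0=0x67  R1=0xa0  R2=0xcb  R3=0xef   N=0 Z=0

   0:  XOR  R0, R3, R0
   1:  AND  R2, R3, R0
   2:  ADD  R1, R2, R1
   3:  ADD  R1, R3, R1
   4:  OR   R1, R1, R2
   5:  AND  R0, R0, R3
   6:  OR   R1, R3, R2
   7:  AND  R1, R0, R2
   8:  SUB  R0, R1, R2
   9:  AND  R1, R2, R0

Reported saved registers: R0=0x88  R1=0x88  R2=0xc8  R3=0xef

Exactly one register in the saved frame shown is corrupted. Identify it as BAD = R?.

BAD = R2

after  0: R0=0x88 R1=0xa0 R2=0xcb R3=0xef  N=1 Z=0
after  1: R0=0x88 R1=0xa0 R2=0x88 R3=0xef  N=1 Z=0
after  2: R0=0x88 R1=0x28 R2=0x88 R3=0xef  N=0 Z=0
after  3: R0=0x88 R1=0x17 R2=0x88 R3=0xef  N=0 Z=0
after  4: R0=0x88 R1=0x9f R2=0x88 R3=0xef  N=1 Z=0
after  5: R0=0x88 R1=0x9f R2=0x88 R3=0xef  N=1 Z=0
after  6: R0=0x88 R1=0xef R2=0x88 R3=0xef  N=1 Z=0
after  7: R0=0x88 R1=0x88 R2=0x88 R3=0xef  N=1 Z=0
-- IRQ taken; context saved, return-PC = 8 --
mismatch: R2: reported 0xc8 vs actual 0x88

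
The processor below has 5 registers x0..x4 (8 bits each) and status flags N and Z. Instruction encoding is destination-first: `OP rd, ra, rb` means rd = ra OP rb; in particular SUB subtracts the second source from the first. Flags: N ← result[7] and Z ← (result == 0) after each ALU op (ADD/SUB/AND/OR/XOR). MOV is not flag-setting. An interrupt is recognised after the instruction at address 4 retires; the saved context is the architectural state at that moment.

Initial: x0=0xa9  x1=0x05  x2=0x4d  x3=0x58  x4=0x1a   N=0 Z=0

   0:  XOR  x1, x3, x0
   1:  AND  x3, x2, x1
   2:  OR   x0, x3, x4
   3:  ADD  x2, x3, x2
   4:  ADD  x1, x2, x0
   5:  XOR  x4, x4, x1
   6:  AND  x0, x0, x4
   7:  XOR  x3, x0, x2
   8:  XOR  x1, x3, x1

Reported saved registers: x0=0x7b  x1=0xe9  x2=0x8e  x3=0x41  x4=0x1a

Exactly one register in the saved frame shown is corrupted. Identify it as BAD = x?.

BAD = x0

after  0: x0=0xa9 x1=0xf1 x2=0x4d x3=0x58 x4=0x1a  N=1 Z=0
after  1: x0=0xa9 x1=0xf1 x2=0x4d x3=0x41 x4=0x1a  N=0 Z=0
after  2: x0=0x5b x1=0xf1 x2=0x4d x3=0x41 x4=0x1a  N=0 Z=0
after  3: x0=0x5b x1=0xf1 x2=0x8e x3=0x41 x4=0x1a  N=1 Z=0
after  4: x0=0x5b x1=0xe9 x2=0x8e x3=0x41 x4=0x1a  N=1 Z=0
-- IRQ taken; context saved, return-PC = 5 --
mismatch: x0: reported 0x7b vs actual 0x5b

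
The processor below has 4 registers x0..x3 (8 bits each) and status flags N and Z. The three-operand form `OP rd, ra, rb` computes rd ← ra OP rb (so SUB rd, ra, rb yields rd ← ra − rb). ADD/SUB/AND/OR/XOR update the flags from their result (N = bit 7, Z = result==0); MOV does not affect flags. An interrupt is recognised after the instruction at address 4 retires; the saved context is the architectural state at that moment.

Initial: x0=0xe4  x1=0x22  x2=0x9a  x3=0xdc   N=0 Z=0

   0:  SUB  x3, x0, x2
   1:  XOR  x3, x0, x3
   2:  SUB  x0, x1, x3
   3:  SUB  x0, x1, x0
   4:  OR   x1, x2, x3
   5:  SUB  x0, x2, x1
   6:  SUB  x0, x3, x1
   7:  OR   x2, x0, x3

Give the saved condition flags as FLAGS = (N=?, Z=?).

FLAGS = (N=1, Z=0)

after  0: x0=0xe4 x1=0x22 x2=0x9a x3=0x4a  N=0 Z=0
after  1: x0=0xe4 x1=0x22 x2=0x9a x3=0xae  N=1 Z=0
after  2: x0=0x74 x1=0x22 x2=0x9a x3=0xae  N=0 Z=0
after  3: x0=0xae x1=0x22 x2=0x9a x3=0xae  N=1 Z=0
after  4: x0=0xae x1=0xbe x2=0x9a x3=0xae  N=1 Z=0
-- IRQ taken; context saved, return-PC = 5 --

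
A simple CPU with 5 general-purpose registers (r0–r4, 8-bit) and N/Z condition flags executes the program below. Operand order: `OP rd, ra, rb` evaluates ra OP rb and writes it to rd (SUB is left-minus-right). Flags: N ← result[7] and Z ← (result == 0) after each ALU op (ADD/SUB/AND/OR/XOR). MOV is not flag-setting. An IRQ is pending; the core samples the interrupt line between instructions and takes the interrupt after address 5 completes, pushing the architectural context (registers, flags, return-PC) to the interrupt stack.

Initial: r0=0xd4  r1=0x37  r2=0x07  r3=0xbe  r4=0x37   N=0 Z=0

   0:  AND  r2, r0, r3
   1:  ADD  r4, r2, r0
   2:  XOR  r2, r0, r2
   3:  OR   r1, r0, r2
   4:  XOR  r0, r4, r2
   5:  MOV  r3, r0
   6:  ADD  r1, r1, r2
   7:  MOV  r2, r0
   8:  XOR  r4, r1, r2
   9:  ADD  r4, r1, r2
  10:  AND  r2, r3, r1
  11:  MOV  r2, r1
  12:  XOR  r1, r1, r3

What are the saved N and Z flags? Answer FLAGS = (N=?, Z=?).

FLAGS = (N=0, Z=0)

after  0: r0=0xd4 r1=0x37 r2=0x94 r3=0xbe r4=0x37  N=1 Z=0
after  1: r0=0xd4 r1=0x37 r2=0x94 r3=0xbe r4=0x68  N=0 Z=0
after  2: r0=0xd4 r1=0x37 r2=0x40 r3=0xbe r4=0x68  N=0 Z=0
after  3: r0=0xd4 r1=0xd4 r2=0x40 r3=0xbe r4=0x68  N=1 Z=0
after  4: r0=0x28 r1=0xd4 r2=0x40 r3=0xbe r4=0x68  N=0 Z=0
after  5: r0=0x28 r1=0xd4 r2=0x40 r3=0x28 r4=0x68  N=0 Z=0
-- IRQ taken; context saved, return-PC = 6 --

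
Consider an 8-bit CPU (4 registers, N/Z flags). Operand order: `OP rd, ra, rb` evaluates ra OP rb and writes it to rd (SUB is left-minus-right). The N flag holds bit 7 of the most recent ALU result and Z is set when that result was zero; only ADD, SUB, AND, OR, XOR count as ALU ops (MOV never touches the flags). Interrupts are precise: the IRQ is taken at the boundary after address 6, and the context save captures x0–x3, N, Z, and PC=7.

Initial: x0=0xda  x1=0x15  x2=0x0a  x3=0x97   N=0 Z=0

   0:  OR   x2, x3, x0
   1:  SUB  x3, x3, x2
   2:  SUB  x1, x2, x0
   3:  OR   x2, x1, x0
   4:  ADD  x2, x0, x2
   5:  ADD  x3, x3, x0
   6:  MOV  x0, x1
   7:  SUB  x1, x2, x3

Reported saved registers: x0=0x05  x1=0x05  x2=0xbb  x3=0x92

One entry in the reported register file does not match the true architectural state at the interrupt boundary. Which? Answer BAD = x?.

BAD = x2

after  0: x0=0xda x1=0x15 x2=0xdf x3=0x97  N=1 Z=0
after  1: x0=0xda x1=0x15 x2=0xdf x3=0xb8  N=1 Z=0
after  2: x0=0xda x1=0x05 x2=0xdf x3=0xb8  N=0 Z=0
after  3: x0=0xda x1=0x05 x2=0xdf x3=0xb8  N=1 Z=0
after  4: x0=0xda x1=0x05 x2=0xb9 x3=0xb8  N=1 Z=0
after  5: x0=0xda x1=0x05 x2=0xb9 x3=0x92  N=1 Z=0
after  6: x0=0x05 x1=0x05 x2=0xb9 x3=0x92  N=1 Z=0
-- IRQ taken; context saved, return-PC = 7 --
mismatch: x2: reported 0xbb vs actual 0xb9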